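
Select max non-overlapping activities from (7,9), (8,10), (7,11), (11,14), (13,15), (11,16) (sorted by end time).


Greedy: pick earliest-ending, then skip overlaps.
Selected (2 activities): [(7, 9), (11, 14)]


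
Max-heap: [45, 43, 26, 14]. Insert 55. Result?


Append 55: [45, 43, 26, 14, 55]
Bubble up: swap idx 4(55) with idx 1(43); swap idx 1(55) with idx 0(45)
Result: [55, 45, 26, 14, 43]


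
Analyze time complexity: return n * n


Analysis: constant-time operation, no loop
Complexity: O(1)


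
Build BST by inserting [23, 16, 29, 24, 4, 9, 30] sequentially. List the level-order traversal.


Root = 23; build tree by BST insertion.
Level-Order traversal: [23, 16, 29, 4, 24, 30, 9]


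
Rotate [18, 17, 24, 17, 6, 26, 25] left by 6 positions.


Left rotate by 6: [25, 18, 17, 24, 17, 6, 26]


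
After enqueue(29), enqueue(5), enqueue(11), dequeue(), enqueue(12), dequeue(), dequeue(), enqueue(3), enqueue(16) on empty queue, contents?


enqueue(29) -> [29]
enqueue(5) -> [29, 5]
enqueue(11) -> [29, 5, 11]
dequeue() returns 29 -> [5, 11]
enqueue(12) -> [5, 11, 12]
dequeue() returns 5 -> [11, 12]
dequeue() returns 11 -> [12]
enqueue(3) -> [12, 3]
enqueue(16) -> [12, 3, 16]
Final queue (front to back): [12, 3, 16]


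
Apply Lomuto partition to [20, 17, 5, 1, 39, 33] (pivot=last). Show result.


Elements <= 33 go left of pivot.
Result: [20, 17, 5, 1, 33, 39], pivot at index 4


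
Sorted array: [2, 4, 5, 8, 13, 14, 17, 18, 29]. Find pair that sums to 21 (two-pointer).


Two pointers: lo=0, hi=8
Found pair: (4, 17) summing to 21


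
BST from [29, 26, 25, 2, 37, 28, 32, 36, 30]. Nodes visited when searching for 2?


BST root = 29
Search for 2: compare at each node
Path: [29, 26, 25, 2]


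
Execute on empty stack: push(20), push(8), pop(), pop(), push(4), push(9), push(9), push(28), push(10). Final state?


push(20) -> [20]
push(8) -> [20, 8]
pop() returns 8 -> [20]
pop() returns 20 -> []
push(4) -> [4]
push(9) -> [4, 9]
push(9) -> [4, 9, 9]
push(28) -> [4, 9, 9, 28]
push(10) -> [4, 9, 9, 28, 10]
Final stack (bottom to top): [4, 9, 9, 28, 10]


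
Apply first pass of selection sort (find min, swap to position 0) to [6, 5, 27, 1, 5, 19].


After one pass: [1, 5, 27, 6, 5, 19]


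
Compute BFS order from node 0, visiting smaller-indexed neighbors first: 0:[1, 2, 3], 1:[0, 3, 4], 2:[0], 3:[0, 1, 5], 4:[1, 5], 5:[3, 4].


BFS queue: start with [0]
Visit order: [0, 1, 2, 3, 4, 5]


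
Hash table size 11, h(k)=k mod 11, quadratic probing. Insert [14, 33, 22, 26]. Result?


Insertions: 14->slot 3; 33->slot 0; 22->slot 1; 26->slot 4
Table: [33, 22, None, 14, 26, None, None, None, None, None, None]


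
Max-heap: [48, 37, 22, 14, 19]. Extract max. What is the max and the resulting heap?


Max = 48
Replace root with last, heapify down
Resulting heap: [37, 19, 22, 14]


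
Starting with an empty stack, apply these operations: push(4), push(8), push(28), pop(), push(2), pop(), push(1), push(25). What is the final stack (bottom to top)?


push(4) -> [4]
push(8) -> [4, 8]
push(28) -> [4, 8, 28]
pop() returns 28 -> [4, 8]
push(2) -> [4, 8, 2]
pop() returns 2 -> [4, 8]
push(1) -> [4, 8, 1]
push(25) -> [4, 8, 1, 25]
Final stack (bottom to top): [4, 8, 1, 25]


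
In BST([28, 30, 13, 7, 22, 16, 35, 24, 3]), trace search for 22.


BST root = 28
Search for 22: compare at each node
Path: [28, 13, 22]


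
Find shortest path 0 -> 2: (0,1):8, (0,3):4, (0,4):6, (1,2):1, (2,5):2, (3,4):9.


Dijkstra from 0:
Distances: {0: 0, 1: 8, 2: 9, 3: 4, 4: 6, 5: 11}
Shortest distance to 2 = 9, path = [0, 1, 2]


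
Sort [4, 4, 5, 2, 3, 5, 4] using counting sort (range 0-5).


Count array: [0, 0, 1, 1, 3, 2]
Reconstruct: [2, 3, 4, 4, 4, 5, 5]


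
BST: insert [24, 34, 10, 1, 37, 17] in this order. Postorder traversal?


Root = 24; build tree by BST insertion.
Postorder traversal: [1, 17, 10, 37, 34, 24]


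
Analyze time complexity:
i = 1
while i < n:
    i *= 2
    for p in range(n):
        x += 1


Per nesting level: O(log n) * O(n) = O(n log n)
Complexity: O(n log n)


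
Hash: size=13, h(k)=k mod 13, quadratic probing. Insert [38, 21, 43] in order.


Insertions: 38->slot 12; 21->slot 8; 43->slot 4
Table: [None, None, None, None, 43, None, None, None, 21, None, None, None, 38]


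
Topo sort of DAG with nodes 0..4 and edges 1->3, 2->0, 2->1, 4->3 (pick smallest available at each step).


Kahn's algorithm, process smallest node first
Order: [2, 0, 1, 4, 3]


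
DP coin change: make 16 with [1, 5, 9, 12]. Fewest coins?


dp[0]=0; dp[i]=1+min(dp[i-c] for c in coins)
...dp[11]=3, dp[12]=1, dp[13]=2, dp[14]=2, dp[15]=3, dp[16]=4
Minimum coins for 16 = 4


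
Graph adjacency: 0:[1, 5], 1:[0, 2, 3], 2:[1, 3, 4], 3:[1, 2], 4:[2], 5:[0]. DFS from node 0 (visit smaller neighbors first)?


DFS stack-based: start with [0]
Visit order: [0, 1, 2, 3, 4, 5]


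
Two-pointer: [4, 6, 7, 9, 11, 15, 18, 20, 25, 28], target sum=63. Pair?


Two pointers: lo=0, hi=9
No pair sums to 63


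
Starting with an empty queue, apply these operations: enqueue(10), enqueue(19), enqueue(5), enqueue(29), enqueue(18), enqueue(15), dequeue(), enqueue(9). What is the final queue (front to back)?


enqueue(10) -> [10]
enqueue(19) -> [10, 19]
enqueue(5) -> [10, 19, 5]
enqueue(29) -> [10, 19, 5, 29]
enqueue(18) -> [10, 19, 5, 29, 18]
enqueue(15) -> [10, 19, 5, 29, 18, 15]
dequeue() returns 10 -> [19, 5, 29, 18, 15]
enqueue(9) -> [19, 5, 29, 18, 15, 9]
Final queue (front to back): [19, 5, 29, 18, 15, 9]


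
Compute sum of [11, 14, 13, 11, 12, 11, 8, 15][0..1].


Prefix sums: [0, 11, 25, 38, 49, 61, 72, 80, 95]
Sum[0..1] = prefix[2] - prefix[0] = 25 - 0 = 25


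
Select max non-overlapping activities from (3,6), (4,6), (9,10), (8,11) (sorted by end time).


Greedy: pick earliest-ending, then skip overlaps.
Selected (2 activities): [(3, 6), (9, 10)]


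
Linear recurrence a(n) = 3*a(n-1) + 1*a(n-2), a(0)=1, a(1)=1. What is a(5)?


Build bottom-up:
...a(3)=13, a(4)=43, a(5)=3*43+1*13=142


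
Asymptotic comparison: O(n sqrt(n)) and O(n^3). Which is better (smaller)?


n^1.5 grows slower than cubic
O(n sqrt(n)) is asymptotically smaller; O(n^3) grows faster


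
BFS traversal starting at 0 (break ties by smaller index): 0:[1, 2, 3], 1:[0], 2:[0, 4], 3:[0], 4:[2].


BFS queue: start with [0]
Visit order: [0, 1, 2, 3, 4]


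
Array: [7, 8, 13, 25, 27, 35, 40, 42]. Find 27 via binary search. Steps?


Search for 27:
[0,7] mid=3 arr[3]=25
[4,7] mid=5 arr[5]=35
[4,4] mid=4 arr[4]=27
Total: 3 comparisons


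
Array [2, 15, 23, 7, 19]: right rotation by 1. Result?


Right rotate by 1: [19, 2, 15, 23, 7]


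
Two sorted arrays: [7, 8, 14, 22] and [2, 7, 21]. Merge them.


Compare heads, take smaller each step.
Merged: [2, 7, 7, 8, 14, 21, 22]


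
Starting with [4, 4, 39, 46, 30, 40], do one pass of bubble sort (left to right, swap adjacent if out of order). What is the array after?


After one pass: [4, 4, 39, 30, 40, 46]


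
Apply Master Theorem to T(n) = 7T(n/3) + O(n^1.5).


a=7, b=3, c=1.5. log_3(7)=1.771 > c=1.5. Case 1: O(n^log_b(a)) = O(n^1.771)
Complexity: O(n^1.771)


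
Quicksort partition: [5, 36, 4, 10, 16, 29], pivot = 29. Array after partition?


Elements <= 29 go left of pivot.
Result: [5, 4, 10, 16, 29, 36], pivot at index 4


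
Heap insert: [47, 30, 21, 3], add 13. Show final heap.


Append 13: [47, 30, 21, 3, 13]
Bubble up: no swaps needed
Result: [47, 30, 21, 3, 13]


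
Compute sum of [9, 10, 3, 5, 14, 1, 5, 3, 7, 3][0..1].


Prefix sums: [0, 9, 19, 22, 27, 41, 42, 47, 50, 57, 60]
Sum[0..1] = prefix[2] - prefix[0] = 19 - 0 = 19


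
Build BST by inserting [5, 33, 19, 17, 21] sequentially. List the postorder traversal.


Root = 5; build tree by BST insertion.
Postorder traversal: [17, 21, 19, 33, 5]


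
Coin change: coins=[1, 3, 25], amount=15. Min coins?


dp[0]=0; dp[i]=1+min(dp[i-c] for c in coins)
...dp[10]=4, dp[11]=5, dp[12]=4, dp[13]=5, dp[14]=6, dp[15]=5
Minimum coins for 15 = 5


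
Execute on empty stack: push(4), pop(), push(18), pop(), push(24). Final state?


push(4) -> [4]
pop() returns 4 -> []
push(18) -> [18]
pop() returns 18 -> []
push(24) -> [24]
Final stack (bottom to top): [24]


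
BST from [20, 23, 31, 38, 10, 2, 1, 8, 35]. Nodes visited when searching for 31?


BST root = 20
Search for 31: compare at each node
Path: [20, 23, 31]


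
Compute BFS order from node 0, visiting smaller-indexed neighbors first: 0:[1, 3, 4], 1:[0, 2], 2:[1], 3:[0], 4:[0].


BFS queue: start with [0]
Visit order: [0, 1, 3, 4, 2]


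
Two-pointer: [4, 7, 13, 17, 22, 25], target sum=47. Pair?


Two pointers: lo=0, hi=5
Found pair: (22, 25) summing to 47


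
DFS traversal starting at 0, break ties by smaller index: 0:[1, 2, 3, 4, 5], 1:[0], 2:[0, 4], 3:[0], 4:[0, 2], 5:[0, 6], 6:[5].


DFS stack-based: start with [0]
Visit order: [0, 1, 2, 4, 3, 5, 6]


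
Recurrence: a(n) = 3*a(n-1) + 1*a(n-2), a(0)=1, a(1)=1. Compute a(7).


Build bottom-up:
...a(5)=142, a(6)=469, a(7)=3*469+1*142=1549


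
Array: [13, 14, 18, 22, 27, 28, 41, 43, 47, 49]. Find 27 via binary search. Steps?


Search for 27:
[0,9] mid=4 arr[4]=27
Total: 1 comparisons


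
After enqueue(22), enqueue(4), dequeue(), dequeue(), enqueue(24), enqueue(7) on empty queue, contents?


enqueue(22) -> [22]
enqueue(4) -> [22, 4]
dequeue() returns 22 -> [4]
dequeue() returns 4 -> []
enqueue(24) -> [24]
enqueue(7) -> [24, 7]
Final queue (front to back): [24, 7]


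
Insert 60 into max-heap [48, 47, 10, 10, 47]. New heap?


Append 60: [48, 47, 10, 10, 47, 60]
Bubble up: swap idx 5(60) with idx 2(10); swap idx 2(60) with idx 0(48)
Result: [60, 47, 48, 10, 47, 10]


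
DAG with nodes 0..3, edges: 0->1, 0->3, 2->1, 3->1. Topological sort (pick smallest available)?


Kahn's algorithm, process smallest node first
Order: [0, 2, 3, 1]


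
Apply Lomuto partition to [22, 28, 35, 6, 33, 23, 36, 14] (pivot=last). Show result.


Elements <= 14 go left of pivot.
Result: [6, 14, 35, 22, 33, 23, 36, 28], pivot at index 1


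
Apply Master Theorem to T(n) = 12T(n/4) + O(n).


a=12, b=4, c=1. log_4(12)=1.792 > c=1. Case 1: O(n^log_b(a)) = O(n^1.792)
Complexity: O(n^1.792)


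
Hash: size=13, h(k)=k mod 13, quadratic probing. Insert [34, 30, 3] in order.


Insertions: 34->slot 8; 30->slot 4; 3->slot 3
Table: [None, None, None, 3, 30, None, None, None, 34, None, None, None, None]


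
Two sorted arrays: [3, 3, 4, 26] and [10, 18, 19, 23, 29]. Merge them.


Compare heads, take smaller each step.
Merged: [3, 3, 4, 10, 18, 19, 23, 26, 29]


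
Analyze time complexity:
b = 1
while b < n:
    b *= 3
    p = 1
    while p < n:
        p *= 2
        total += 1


Per nesting level: O(log n) * O(log n) = O((log n)^2)
Complexity: O((log n)^2)


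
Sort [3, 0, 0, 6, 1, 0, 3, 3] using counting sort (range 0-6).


Count array: [3, 1, 0, 3, 0, 0, 1]
Reconstruct: [0, 0, 0, 1, 3, 3, 3, 6]


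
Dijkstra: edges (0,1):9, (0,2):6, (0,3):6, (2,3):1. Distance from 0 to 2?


Dijkstra from 0:
Distances: {0: 0, 1: 9, 2: 6, 3: 6}
Shortest distance to 2 = 6, path = [0, 2]


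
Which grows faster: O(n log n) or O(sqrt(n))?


sublinear grows slower than linearithmic
O(sqrt(n)) is asymptotically smaller; O(n log n) grows faster


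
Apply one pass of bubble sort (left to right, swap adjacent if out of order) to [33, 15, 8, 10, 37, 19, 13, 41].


After one pass: [15, 8, 10, 33, 19, 13, 37, 41]


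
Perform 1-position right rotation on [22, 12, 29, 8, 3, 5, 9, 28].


Right rotate by 1: [28, 22, 12, 29, 8, 3, 5, 9]


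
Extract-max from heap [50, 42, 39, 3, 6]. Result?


Max = 50
Replace root with last, heapify down
Resulting heap: [42, 6, 39, 3]


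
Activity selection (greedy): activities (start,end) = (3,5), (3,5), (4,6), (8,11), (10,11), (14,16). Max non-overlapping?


Greedy: pick earliest-ending, then skip overlaps.
Selected (3 activities): [(3, 5), (8, 11), (14, 16)]


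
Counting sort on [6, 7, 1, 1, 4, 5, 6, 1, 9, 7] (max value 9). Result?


Count array: [0, 3, 0, 0, 1, 1, 2, 2, 0, 1]
Reconstruct: [1, 1, 1, 4, 5, 6, 6, 7, 7, 9]


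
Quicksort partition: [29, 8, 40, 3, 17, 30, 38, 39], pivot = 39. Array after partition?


Elements <= 39 go left of pivot.
Result: [29, 8, 3, 17, 30, 38, 39, 40], pivot at index 6


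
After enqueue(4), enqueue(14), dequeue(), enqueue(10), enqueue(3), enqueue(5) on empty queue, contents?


enqueue(4) -> [4]
enqueue(14) -> [4, 14]
dequeue() returns 4 -> [14]
enqueue(10) -> [14, 10]
enqueue(3) -> [14, 10, 3]
enqueue(5) -> [14, 10, 3, 5]
Final queue (front to back): [14, 10, 3, 5]


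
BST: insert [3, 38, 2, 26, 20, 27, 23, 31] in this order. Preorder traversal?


Root = 3; build tree by BST insertion.
Preorder traversal: [3, 2, 38, 26, 20, 23, 27, 31]


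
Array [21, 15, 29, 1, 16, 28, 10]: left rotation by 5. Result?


Left rotate by 5: [28, 10, 21, 15, 29, 1, 16]


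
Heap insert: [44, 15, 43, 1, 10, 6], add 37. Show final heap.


Append 37: [44, 15, 43, 1, 10, 6, 37]
Bubble up: no swaps needed
Result: [44, 15, 43, 1, 10, 6, 37]


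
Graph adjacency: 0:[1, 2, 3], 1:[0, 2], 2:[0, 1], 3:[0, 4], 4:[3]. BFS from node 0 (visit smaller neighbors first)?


BFS queue: start with [0]
Visit order: [0, 1, 2, 3, 4]


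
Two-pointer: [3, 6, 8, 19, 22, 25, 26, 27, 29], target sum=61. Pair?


Two pointers: lo=0, hi=8
No pair sums to 61


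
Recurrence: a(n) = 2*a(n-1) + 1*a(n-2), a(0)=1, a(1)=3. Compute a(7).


Build bottom-up:
...a(5)=99, a(6)=239, a(7)=2*239+1*99=577


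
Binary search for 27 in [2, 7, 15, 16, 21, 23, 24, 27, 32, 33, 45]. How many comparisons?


Search for 27:
[0,10] mid=5 arr[5]=23
[6,10] mid=8 arr[8]=32
[6,7] mid=6 arr[6]=24
[7,7] mid=7 arr[7]=27
Total: 4 comparisons


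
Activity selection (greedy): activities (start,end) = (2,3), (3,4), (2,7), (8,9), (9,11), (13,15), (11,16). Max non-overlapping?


Greedy: pick earliest-ending, then skip overlaps.
Selected (5 activities): [(2, 3), (3, 4), (8, 9), (9, 11), (13, 15)]


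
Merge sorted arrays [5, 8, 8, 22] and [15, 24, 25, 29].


Compare heads, take smaller each step.
Merged: [5, 8, 8, 15, 22, 24, 25, 29]


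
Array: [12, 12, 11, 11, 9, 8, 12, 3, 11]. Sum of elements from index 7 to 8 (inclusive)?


Prefix sums: [0, 12, 24, 35, 46, 55, 63, 75, 78, 89]
Sum[7..8] = prefix[9] - prefix[7] = 89 - 75 = 14


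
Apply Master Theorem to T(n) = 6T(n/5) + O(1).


a=6, b=5, c=0. log_5(6)=1.113 > c=0. Case 1: O(n^log_b(a)) = O(n^1.113)
Complexity: O(n^1.113)


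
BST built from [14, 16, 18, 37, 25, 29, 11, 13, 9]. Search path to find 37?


BST root = 14
Search for 37: compare at each node
Path: [14, 16, 18, 37]


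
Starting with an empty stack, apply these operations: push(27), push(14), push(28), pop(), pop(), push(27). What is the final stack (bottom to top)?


push(27) -> [27]
push(14) -> [27, 14]
push(28) -> [27, 14, 28]
pop() returns 28 -> [27, 14]
pop() returns 14 -> [27]
push(27) -> [27, 27]
Final stack (bottom to top): [27, 27]


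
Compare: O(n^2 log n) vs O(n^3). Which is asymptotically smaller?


n^2 log n grows slower than cubic
O(n^2 log n) is asymptotically smaller; O(n^3) grows faster


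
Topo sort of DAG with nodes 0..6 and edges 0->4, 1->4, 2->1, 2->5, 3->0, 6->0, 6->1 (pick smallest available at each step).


Kahn's algorithm, process smallest node first
Order: [2, 3, 5, 6, 0, 1, 4]


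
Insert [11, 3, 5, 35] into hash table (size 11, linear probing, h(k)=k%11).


Insertions: 11->slot 0; 3->slot 3; 5->slot 5; 35->slot 2
Table: [11, None, 35, 3, None, 5, None, None, None, None, None]


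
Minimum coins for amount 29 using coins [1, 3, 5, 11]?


dp[0]=0; dp[i]=1+min(dp[i-c] for c in coins)
...dp[24]=4, dp[25]=3, dp[26]=4, dp[27]=3, dp[28]=4, dp[29]=5
Minimum coins for 29 = 5


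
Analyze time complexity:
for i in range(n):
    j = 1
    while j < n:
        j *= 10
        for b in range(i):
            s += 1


Per nesting level: O(n) * O(log n) * O(n) [triangular over i] = O(n^2 log n)
Complexity: O(n^2 log n)


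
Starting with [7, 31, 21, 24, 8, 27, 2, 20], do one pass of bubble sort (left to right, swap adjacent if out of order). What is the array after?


After one pass: [7, 21, 24, 8, 27, 2, 20, 31]


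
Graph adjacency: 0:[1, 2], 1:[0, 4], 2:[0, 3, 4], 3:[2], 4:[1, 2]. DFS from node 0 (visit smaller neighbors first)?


DFS stack-based: start with [0]
Visit order: [0, 1, 4, 2, 3]


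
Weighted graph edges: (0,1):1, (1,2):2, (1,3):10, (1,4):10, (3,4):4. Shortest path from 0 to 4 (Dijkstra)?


Dijkstra from 0:
Distances: {0: 0, 1: 1, 2: 3, 3: 11, 4: 11}
Shortest distance to 4 = 11, path = [0, 1, 4]


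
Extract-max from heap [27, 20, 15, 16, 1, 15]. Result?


Max = 27
Replace root with last, heapify down
Resulting heap: [20, 16, 15, 15, 1]


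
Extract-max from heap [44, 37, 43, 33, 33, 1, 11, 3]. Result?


Max = 44
Replace root with last, heapify down
Resulting heap: [43, 37, 11, 33, 33, 1, 3]


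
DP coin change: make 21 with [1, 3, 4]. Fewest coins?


dp[0]=0; dp[i]=1+min(dp[i-c] for c in coins)
...dp[16]=4, dp[17]=5, dp[18]=5, dp[19]=5, dp[20]=5, dp[21]=6
Minimum coins for 21 = 6


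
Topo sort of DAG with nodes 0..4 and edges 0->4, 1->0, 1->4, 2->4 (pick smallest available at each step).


Kahn's algorithm, process smallest node first
Order: [1, 0, 2, 3, 4]


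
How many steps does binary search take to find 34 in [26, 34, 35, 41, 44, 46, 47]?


Search for 34:
[0,6] mid=3 arr[3]=41
[0,2] mid=1 arr[1]=34
Total: 2 comparisons


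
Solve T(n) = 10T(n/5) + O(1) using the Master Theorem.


a=10, b=5, c=0. log_5(10)=1.431 > c=0. Case 1: O(n^log_b(a)) = O(n^1.431)
Complexity: O(n^1.431)


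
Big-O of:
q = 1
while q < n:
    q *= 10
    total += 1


Per nesting level: O(log n) = O(log n)
Complexity: O(log n)


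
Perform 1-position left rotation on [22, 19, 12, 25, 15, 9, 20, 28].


Left rotate by 1: [19, 12, 25, 15, 9, 20, 28, 22]


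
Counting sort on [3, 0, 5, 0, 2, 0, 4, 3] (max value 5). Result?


Count array: [3, 0, 1, 2, 1, 1]
Reconstruct: [0, 0, 0, 2, 3, 3, 4, 5]


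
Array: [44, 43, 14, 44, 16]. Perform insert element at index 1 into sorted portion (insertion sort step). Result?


After one pass: [43, 44, 14, 44, 16]


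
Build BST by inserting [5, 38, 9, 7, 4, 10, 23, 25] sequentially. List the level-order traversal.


Root = 5; build tree by BST insertion.
Level-Order traversal: [5, 4, 38, 9, 7, 10, 23, 25]


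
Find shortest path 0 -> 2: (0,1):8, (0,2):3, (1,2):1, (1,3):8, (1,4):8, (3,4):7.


Dijkstra from 0:
Distances: {0: 0, 1: 4, 2: 3, 3: 12, 4: 12}
Shortest distance to 2 = 3, path = [0, 2]


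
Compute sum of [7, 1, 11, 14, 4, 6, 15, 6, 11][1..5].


Prefix sums: [0, 7, 8, 19, 33, 37, 43, 58, 64, 75]
Sum[1..5] = prefix[6] - prefix[1] = 43 - 7 = 36


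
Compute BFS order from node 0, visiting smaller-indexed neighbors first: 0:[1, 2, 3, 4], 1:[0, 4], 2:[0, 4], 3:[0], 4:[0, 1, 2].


BFS queue: start with [0]
Visit order: [0, 1, 2, 3, 4]


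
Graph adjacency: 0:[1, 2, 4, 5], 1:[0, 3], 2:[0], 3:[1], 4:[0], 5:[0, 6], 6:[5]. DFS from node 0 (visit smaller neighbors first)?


DFS stack-based: start with [0]
Visit order: [0, 1, 3, 2, 4, 5, 6]


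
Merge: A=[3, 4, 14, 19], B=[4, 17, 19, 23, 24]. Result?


Compare heads, take smaller each step.
Merged: [3, 4, 4, 14, 17, 19, 19, 23, 24]


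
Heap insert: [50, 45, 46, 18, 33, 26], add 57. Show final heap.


Append 57: [50, 45, 46, 18, 33, 26, 57]
Bubble up: swap idx 6(57) with idx 2(46); swap idx 2(57) with idx 0(50)
Result: [57, 45, 50, 18, 33, 26, 46]


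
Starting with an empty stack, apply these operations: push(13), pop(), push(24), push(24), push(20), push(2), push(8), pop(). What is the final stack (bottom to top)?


push(13) -> [13]
pop() returns 13 -> []
push(24) -> [24]
push(24) -> [24, 24]
push(20) -> [24, 24, 20]
push(2) -> [24, 24, 20, 2]
push(8) -> [24, 24, 20, 2, 8]
pop() returns 8 -> [24, 24, 20, 2]
Final stack (bottom to top): [24, 24, 20, 2]


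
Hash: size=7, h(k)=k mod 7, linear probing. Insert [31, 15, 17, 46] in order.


Insertions: 31->slot 3; 15->slot 1; 17->slot 4; 46->slot 5
Table: [None, 15, None, 31, 17, 46, None]


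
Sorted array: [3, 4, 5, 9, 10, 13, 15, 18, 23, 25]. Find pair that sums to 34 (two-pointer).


Two pointers: lo=0, hi=9
Found pair: (9, 25) summing to 34


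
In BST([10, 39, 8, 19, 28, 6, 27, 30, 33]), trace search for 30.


BST root = 10
Search for 30: compare at each node
Path: [10, 39, 19, 28, 30]


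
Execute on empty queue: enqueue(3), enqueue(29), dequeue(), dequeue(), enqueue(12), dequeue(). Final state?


enqueue(3) -> [3]
enqueue(29) -> [3, 29]
dequeue() returns 3 -> [29]
dequeue() returns 29 -> []
enqueue(12) -> [12]
dequeue() returns 12 -> []
Final queue (front to back): []


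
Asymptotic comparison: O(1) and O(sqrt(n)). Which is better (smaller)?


constant grows slower than sublinear
O(1) is asymptotically smaller; O(sqrt(n)) grows faster


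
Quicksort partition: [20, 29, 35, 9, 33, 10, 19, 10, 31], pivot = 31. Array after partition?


Elements <= 31 go left of pivot.
Result: [20, 29, 9, 10, 19, 10, 31, 35, 33], pivot at index 6


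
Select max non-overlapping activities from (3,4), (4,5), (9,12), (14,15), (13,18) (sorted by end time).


Greedy: pick earliest-ending, then skip overlaps.
Selected (4 activities): [(3, 4), (4, 5), (9, 12), (14, 15)]


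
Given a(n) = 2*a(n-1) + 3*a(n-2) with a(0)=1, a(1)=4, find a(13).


Build bottom-up:
...a(11)=221434, a(12)=664301, a(13)=2*664301+3*221434=1992904


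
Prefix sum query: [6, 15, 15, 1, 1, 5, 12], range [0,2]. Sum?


Prefix sums: [0, 6, 21, 36, 37, 38, 43, 55]
Sum[0..2] = prefix[3] - prefix[0] = 36 - 0 = 36


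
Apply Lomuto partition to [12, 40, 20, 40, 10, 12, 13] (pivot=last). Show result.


Elements <= 13 go left of pivot.
Result: [12, 10, 12, 13, 40, 20, 40], pivot at index 3


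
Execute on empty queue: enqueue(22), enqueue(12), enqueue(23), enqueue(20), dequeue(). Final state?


enqueue(22) -> [22]
enqueue(12) -> [22, 12]
enqueue(23) -> [22, 12, 23]
enqueue(20) -> [22, 12, 23, 20]
dequeue() returns 22 -> [12, 23, 20]
Final queue (front to back): [12, 23, 20]


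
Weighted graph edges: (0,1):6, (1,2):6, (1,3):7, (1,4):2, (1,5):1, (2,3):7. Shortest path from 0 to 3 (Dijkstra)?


Dijkstra from 0:
Distances: {0: 0, 1: 6, 2: 12, 3: 13, 4: 8, 5: 7}
Shortest distance to 3 = 13, path = [0, 1, 3]


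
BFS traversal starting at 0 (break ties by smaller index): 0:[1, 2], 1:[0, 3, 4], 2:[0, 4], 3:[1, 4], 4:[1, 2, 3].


BFS queue: start with [0]
Visit order: [0, 1, 2, 3, 4]


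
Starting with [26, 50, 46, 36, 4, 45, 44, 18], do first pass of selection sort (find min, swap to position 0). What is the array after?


After one pass: [4, 50, 46, 36, 26, 45, 44, 18]


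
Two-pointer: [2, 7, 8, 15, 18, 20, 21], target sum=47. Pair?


Two pointers: lo=0, hi=6
No pair sums to 47


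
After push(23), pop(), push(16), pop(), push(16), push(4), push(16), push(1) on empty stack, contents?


push(23) -> [23]
pop() returns 23 -> []
push(16) -> [16]
pop() returns 16 -> []
push(16) -> [16]
push(4) -> [16, 4]
push(16) -> [16, 4, 16]
push(1) -> [16, 4, 16, 1]
Final stack (bottom to top): [16, 4, 16, 1]


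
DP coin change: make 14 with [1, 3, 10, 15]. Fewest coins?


dp[0]=0; dp[i]=1+min(dp[i-c] for c in coins)
...dp[9]=3, dp[10]=1, dp[11]=2, dp[12]=3, dp[13]=2, dp[14]=3
Minimum coins for 14 = 3


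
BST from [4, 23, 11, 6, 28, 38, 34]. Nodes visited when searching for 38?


BST root = 4
Search for 38: compare at each node
Path: [4, 23, 28, 38]


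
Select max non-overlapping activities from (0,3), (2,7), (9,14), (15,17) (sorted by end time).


Greedy: pick earliest-ending, then skip overlaps.
Selected (3 activities): [(0, 3), (9, 14), (15, 17)]


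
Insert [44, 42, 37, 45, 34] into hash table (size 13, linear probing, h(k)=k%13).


Insertions: 44->slot 5; 42->slot 3; 37->slot 11; 45->slot 6; 34->slot 8
Table: [None, None, None, 42, None, 44, 45, None, 34, None, None, 37, None]


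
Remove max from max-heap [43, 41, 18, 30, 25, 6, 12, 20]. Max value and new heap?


Max = 43
Replace root with last, heapify down
Resulting heap: [41, 30, 18, 20, 25, 6, 12]


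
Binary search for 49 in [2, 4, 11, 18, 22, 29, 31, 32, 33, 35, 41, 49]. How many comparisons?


Search for 49:
[0,11] mid=5 arr[5]=29
[6,11] mid=8 arr[8]=33
[9,11] mid=10 arr[10]=41
[11,11] mid=11 arr[11]=49
Total: 4 comparisons


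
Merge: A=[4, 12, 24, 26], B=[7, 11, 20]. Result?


Compare heads, take smaller each step.
Merged: [4, 7, 11, 12, 20, 24, 26]


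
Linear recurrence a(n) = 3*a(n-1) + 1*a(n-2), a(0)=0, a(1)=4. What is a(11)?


Build bottom-up:
...a(9)=51880, a(10)=171348, a(11)=3*171348+1*51880=565924


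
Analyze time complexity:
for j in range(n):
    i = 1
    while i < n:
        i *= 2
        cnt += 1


Per nesting level: O(n) * O(log n) = O(n log n)
Complexity: O(n log n)


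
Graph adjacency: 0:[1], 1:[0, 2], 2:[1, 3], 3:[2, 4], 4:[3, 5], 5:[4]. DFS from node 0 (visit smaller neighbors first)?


DFS stack-based: start with [0]
Visit order: [0, 1, 2, 3, 4, 5]


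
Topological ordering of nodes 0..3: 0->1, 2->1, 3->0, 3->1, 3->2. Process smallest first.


Kahn's algorithm, process smallest node first
Order: [3, 0, 2, 1]


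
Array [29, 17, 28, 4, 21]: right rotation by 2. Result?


Right rotate by 2: [4, 21, 29, 17, 28]


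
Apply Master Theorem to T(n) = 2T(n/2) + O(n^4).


a=2, b=2, c=4. log_2(2)=1 < c=4. Case 3: O(n^c) = O(n^4)
Complexity: O(n^4)


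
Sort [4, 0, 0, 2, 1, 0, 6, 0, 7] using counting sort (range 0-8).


Count array: [4, 1, 1, 0, 1, 0, 1, 1, 0]
Reconstruct: [0, 0, 0, 0, 1, 2, 4, 6, 7]


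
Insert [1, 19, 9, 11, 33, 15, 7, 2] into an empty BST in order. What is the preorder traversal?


Root = 1; build tree by BST insertion.
Preorder traversal: [1, 19, 9, 7, 2, 11, 15, 33]


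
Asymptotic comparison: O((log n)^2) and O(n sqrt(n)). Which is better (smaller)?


polylogarithmic grows slower than n^1.5
O((log n)^2) is asymptotically smaller; O(n sqrt(n)) grows faster


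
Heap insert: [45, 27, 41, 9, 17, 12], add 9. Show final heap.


Append 9: [45, 27, 41, 9, 17, 12, 9]
Bubble up: no swaps needed
Result: [45, 27, 41, 9, 17, 12, 9]


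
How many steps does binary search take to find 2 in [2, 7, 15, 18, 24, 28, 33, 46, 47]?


Search for 2:
[0,8] mid=4 arr[4]=24
[0,3] mid=1 arr[1]=7
[0,0] mid=0 arr[0]=2
Total: 3 comparisons


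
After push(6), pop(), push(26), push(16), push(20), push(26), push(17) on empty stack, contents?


push(6) -> [6]
pop() returns 6 -> []
push(26) -> [26]
push(16) -> [26, 16]
push(20) -> [26, 16, 20]
push(26) -> [26, 16, 20, 26]
push(17) -> [26, 16, 20, 26, 17]
Final stack (bottom to top): [26, 16, 20, 26, 17]


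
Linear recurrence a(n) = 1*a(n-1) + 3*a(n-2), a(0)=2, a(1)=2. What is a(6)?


Build bottom-up:
...a(4)=38, a(5)=80, a(6)=1*80+3*38=194


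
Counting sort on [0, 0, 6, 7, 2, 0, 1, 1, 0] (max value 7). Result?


Count array: [4, 2, 1, 0, 0, 0, 1, 1]
Reconstruct: [0, 0, 0, 0, 1, 1, 2, 6, 7]


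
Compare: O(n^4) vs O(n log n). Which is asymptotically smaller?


linearithmic grows slower than quartic
O(n log n) is asymptotically smaller; O(n^4) grows faster


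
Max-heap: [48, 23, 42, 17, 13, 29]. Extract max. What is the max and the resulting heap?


Max = 48
Replace root with last, heapify down
Resulting heap: [42, 23, 29, 17, 13]


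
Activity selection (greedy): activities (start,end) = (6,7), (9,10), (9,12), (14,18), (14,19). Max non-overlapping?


Greedy: pick earliest-ending, then skip overlaps.
Selected (3 activities): [(6, 7), (9, 10), (14, 18)]


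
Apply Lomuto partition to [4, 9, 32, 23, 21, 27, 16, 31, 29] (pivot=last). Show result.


Elements <= 29 go left of pivot.
Result: [4, 9, 23, 21, 27, 16, 29, 31, 32], pivot at index 6


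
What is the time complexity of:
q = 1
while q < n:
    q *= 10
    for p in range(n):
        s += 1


Per nesting level: O(log n) * O(n) = O(n log n)
Complexity: O(n log n)


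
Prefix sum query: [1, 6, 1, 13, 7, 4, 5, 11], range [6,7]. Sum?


Prefix sums: [0, 1, 7, 8, 21, 28, 32, 37, 48]
Sum[6..7] = prefix[8] - prefix[6] = 48 - 32 = 16


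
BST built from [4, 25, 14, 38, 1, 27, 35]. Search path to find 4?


BST root = 4
Search for 4: compare at each node
Path: [4]


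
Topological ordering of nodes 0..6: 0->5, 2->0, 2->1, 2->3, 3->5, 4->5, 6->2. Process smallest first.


Kahn's algorithm, process smallest node first
Order: [4, 6, 2, 0, 1, 3, 5]


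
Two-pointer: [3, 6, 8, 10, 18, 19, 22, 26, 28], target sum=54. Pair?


Two pointers: lo=0, hi=8
Found pair: (26, 28) summing to 54


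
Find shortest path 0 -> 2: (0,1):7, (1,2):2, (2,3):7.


Dijkstra from 0:
Distances: {0: 0, 1: 7, 2: 9, 3: 16}
Shortest distance to 2 = 9, path = [0, 1, 2]


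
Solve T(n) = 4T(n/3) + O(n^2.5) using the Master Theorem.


a=4, b=3, c=2.5. log_3(4)=1.262 < c=2.5. Case 3: O(n^c) = O(n^2.500)
Complexity: O(n^2.500)


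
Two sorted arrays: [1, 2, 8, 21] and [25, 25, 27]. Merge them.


Compare heads, take smaller each step.
Merged: [1, 2, 8, 21, 25, 25, 27]


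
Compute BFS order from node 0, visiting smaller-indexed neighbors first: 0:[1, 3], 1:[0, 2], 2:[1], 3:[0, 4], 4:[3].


BFS queue: start with [0]
Visit order: [0, 1, 3, 2, 4]


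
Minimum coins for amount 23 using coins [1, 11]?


dp[0]=0; dp[i]=1+min(dp[i-c] for c in coins)
...dp[18]=8, dp[19]=9, dp[20]=10, dp[21]=11, dp[22]=2, dp[23]=3
Minimum coins for 23 = 3


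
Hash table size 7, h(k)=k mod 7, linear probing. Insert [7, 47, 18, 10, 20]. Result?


Insertions: 7->slot 0; 47->slot 5; 18->slot 4; 10->slot 3; 20->slot 6
Table: [7, None, None, 10, 18, 47, 20]


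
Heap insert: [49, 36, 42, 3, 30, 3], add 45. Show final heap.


Append 45: [49, 36, 42, 3, 30, 3, 45]
Bubble up: swap idx 6(45) with idx 2(42)
Result: [49, 36, 45, 3, 30, 3, 42]


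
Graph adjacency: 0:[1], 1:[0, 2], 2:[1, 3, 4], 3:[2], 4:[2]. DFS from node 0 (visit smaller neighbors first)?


DFS stack-based: start with [0]
Visit order: [0, 1, 2, 3, 4]


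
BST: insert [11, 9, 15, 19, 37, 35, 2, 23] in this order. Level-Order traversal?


Root = 11; build tree by BST insertion.
Level-Order traversal: [11, 9, 15, 2, 19, 37, 35, 23]


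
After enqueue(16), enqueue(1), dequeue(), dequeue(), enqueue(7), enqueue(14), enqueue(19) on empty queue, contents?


enqueue(16) -> [16]
enqueue(1) -> [16, 1]
dequeue() returns 16 -> [1]
dequeue() returns 1 -> []
enqueue(7) -> [7]
enqueue(14) -> [7, 14]
enqueue(19) -> [7, 14, 19]
Final queue (front to back): [7, 14, 19]


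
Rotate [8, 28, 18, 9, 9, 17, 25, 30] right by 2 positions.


Right rotate by 2: [25, 30, 8, 28, 18, 9, 9, 17]


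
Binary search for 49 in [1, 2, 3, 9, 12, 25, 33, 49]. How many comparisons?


Search for 49:
[0,7] mid=3 arr[3]=9
[4,7] mid=5 arr[5]=25
[6,7] mid=6 arr[6]=33
[7,7] mid=7 arr[7]=49
Total: 4 comparisons


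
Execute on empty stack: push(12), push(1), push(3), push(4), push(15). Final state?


push(12) -> [12]
push(1) -> [12, 1]
push(3) -> [12, 1, 3]
push(4) -> [12, 1, 3, 4]
push(15) -> [12, 1, 3, 4, 15]
Final stack (bottom to top): [12, 1, 3, 4, 15]


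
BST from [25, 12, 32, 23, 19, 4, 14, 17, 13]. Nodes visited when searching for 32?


BST root = 25
Search for 32: compare at each node
Path: [25, 32]


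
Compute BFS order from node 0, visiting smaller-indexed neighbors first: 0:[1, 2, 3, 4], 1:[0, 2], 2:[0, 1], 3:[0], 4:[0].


BFS queue: start with [0]
Visit order: [0, 1, 2, 3, 4]


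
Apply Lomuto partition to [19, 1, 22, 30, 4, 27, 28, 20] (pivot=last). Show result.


Elements <= 20 go left of pivot.
Result: [19, 1, 4, 20, 22, 27, 28, 30], pivot at index 3


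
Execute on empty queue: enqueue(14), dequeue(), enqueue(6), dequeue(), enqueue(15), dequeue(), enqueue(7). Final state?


enqueue(14) -> [14]
dequeue() returns 14 -> []
enqueue(6) -> [6]
dequeue() returns 6 -> []
enqueue(15) -> [15]
dequeue() returns 15 -> []
enqueue(7) -> [7]
Final queue (front to back): [7]


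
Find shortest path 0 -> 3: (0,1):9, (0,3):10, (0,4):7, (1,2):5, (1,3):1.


Dijkstra from 0:
Distances: {0: 0, 1: 9, 2: 14, 3: 10, 4: 7}
Shortest distance to 3 = 10, path = [0, 3]


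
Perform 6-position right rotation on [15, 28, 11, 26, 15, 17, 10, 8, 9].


Right rotate by 6: [26, 15, 17, 10, 8, 9, 15, 28, 11]


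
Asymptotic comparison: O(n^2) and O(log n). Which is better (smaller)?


logarithmic grows slower than quadratic
O(log n) is asymptotically smaller; O(n^2) grows faster


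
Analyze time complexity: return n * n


Analysis: constant-time operation, no loop
Complexity: O(1)


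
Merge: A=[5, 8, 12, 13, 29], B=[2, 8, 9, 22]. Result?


Compare heads, take smaller each step.
Merged: [2, 5, 8, 8, 9, 12, 13, 22, 29]


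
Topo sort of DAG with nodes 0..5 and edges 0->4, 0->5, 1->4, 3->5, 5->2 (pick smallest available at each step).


Kahn's algorithm, process smallest node first
Order: [0, 1, 3, 4, 5, 2]


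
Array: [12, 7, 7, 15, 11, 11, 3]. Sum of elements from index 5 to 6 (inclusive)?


Prefix sums: [0, 12, 19, 26, 41, 52, 63, 66]
Sum[5..6] = prefix[7] - prefix[5] = 66 - 52 = 14


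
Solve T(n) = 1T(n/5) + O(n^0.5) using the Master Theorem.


a=1, b=5, c=0.5. log_5(1)=0 < c=0.5. Case 3: O(n^c) = O(sqrt(n))
Complexity: O(sqrt(n))


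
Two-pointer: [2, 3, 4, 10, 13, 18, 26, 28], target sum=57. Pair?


Two pointers: lo=0, hi=7
No pair sums to 57


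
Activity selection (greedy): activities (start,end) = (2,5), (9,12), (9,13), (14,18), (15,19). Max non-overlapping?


Greedy: pick earliest-ending, then skip overlaps.
Selected (3 activities): [(2, 5), (9, 12), (14, 18)]


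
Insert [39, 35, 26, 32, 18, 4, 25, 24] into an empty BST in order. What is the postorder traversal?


Root = 39; build tree by BST insertion.
Postorder traversal: [4, 24, 25, 18, 32, 26, 35, 39]


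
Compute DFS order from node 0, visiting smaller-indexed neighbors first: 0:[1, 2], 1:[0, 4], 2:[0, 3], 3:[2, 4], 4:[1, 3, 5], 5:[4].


DFS stack-based: start with [0]
Visit order: [0, 1, 4, 3, 2, 5]


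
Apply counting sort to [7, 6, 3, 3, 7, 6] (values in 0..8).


Count array: [0, 0, 0, 2, 0, 0, 2, 2, 0]
Reconstruct: [3, 3, 6, 6, 7, 7]


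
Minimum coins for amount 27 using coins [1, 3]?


dp[0]=0; dp[i]=1+min(dp[i-c] for c in coins)
...dp[22]=8, dp[23]=9, dp[24]=8, dp[25]=9, dp[26]=10, dp[27]=9
Minimum coins for 27 = 9


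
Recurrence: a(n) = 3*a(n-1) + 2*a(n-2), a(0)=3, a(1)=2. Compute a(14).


Build bottom-up:
...a(12)=3722592, a(13)=13258208, a(14)=3*13258208+2*3722592=47219808


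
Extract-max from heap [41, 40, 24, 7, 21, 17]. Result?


Max = 41
Replace root with last, heapify down
Resulting heap: [40, 21, 24, 7, 17]


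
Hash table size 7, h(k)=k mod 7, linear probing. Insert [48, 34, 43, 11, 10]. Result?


Insertions: 48->slot 6; 34->slot 0; 43->slot 1; 11->slot 4; 10->slot 3
Table: [34, 43, None, 10, 11, None, 48]


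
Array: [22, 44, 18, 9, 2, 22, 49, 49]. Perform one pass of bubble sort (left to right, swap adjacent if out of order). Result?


After one pass: [22, 18, 9, 2, 22, 44, 49, 49]


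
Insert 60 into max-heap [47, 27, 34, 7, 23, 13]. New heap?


Append 60: [47, 27, 34, 7, 23, 13, 60]
Bubble up: swap idx 6(60) with idx 2(34); swap idx 2(60) with idx 0(47)
Result: [60, 27, 47, 7, 23, 13, 34]


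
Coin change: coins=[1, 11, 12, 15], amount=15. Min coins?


dp[0]=0; dp[i]=1+min(dp[i-c] for c in coins)
...dp[10]=10, dp[11]=1, dp[12]=1, dp[13]=2, dp[14]=3, dp[15]=1
Minimum coins for 15 = 1


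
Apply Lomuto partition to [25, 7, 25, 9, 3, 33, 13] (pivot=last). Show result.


Elements <= 13 go left of pivot.
Result: [7, 9, 3, 13, 25, 33, 25], pivot at index 3


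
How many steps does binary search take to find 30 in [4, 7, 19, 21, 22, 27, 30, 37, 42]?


Search for 30:
[0,8] mid=4 arr[4]=22
[5,8] mid=6 arr[6]=30
Total: 2 comparisons


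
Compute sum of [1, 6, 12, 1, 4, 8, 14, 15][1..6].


Prefix sums: [0, 1, 7, 19, 20, 24, 32, 46, 61]
Sum[1..6] = prefix[7] - prefix[1] = 46 - 1 = 45


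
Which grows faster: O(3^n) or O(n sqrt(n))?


n^1.5 grows slower than exponential (base 3)
O(n sqrt(n)) is asymptotically smaller; O(3^n) grows faster


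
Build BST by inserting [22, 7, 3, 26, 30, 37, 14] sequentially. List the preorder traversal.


Root = 22; build tree by BST insertion.
Preorder traversal: [22, 7, 3, 14, 26, 30, 37]


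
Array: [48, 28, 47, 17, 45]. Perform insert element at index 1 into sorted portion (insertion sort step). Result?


After one pass: [28, 48, 47, 17, 45]


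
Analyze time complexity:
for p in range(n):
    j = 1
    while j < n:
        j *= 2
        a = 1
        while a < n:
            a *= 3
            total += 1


Per nesting level: O(n) * O(log n) * O(log n) = O(n (log n)^2)
Complexity: O(n (log n)^2)


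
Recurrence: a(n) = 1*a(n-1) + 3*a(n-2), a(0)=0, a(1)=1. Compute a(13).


Build bottom-up:
...a(11)=2683, a(12)=6160, a(13)=1*6160+3*2683=14209


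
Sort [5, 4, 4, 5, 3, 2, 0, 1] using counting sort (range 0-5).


Count array: [1, 1, 1, 1, 2, 2]
Reconstruct: [0, 1, 2, 3, 4, 4, 5, 5]


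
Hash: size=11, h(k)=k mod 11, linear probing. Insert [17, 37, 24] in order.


Insertions: 17->slot 6; 37->slot 4; 24->slot 2
Table: [None, None, 24, None, 37, None, 17, None, None, None, None]


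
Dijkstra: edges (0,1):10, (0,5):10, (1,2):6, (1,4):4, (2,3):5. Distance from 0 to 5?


Dijkstra from 0:
Distances: {0: 0, 1: 10, 2: 16, 3: 21, 4: 14, 5: 10}
Shortest distance to 5 = 10, path = [0, 5]


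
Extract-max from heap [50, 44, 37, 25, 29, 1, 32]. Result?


Max = 50
Replace root with last, heapify down
Resulting heap: [44, 32, 37, 25, 29, 1]


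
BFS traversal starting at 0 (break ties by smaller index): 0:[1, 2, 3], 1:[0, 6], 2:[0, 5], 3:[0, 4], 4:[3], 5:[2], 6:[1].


BFS queue: start with [0]
Visit order: [0, 1, 2, 3, 6, 5, 4]


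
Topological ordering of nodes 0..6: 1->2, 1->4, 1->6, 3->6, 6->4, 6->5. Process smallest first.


Kahn's algorithm, process smallest node first
Order: [0, 1, 2, 3, 6, 4, 5]


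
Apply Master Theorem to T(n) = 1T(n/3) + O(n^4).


a=1, b=3, c=4. log_3(1)=0 < c=4. Case 3: O(n^c) = O(n^4)
Complexity: O(n^4)


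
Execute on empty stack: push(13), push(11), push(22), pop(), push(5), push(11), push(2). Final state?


push(13) -> [13]
push(11) -> [13, 11]
push(22) -> [13, 11, 22]
pop() returns 22 -> [13, 11]
push(5) -> [13, 11, 5]
push(11) -> [13, 11, 5, 11]
push(2) -> [13, 11, 5, 11, 2]
Final stack (bottom to top): [13, 11, 5, 11, 2]


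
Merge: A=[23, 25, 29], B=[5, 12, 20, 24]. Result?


Compare heads, take smaller each step.
Merged: [5, 12, 20, 23, 24, 25, 29]


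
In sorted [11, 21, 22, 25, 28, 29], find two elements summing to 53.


Two pointers: lo=0, hi=5
Found pair: (25, 28) summing to 53


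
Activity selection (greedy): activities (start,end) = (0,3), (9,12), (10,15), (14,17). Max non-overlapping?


Greedy: pick earliest-ending, then skip overlaps.
Selected (3 activities): [(0, 3), (9, 12), (14, 17)]
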